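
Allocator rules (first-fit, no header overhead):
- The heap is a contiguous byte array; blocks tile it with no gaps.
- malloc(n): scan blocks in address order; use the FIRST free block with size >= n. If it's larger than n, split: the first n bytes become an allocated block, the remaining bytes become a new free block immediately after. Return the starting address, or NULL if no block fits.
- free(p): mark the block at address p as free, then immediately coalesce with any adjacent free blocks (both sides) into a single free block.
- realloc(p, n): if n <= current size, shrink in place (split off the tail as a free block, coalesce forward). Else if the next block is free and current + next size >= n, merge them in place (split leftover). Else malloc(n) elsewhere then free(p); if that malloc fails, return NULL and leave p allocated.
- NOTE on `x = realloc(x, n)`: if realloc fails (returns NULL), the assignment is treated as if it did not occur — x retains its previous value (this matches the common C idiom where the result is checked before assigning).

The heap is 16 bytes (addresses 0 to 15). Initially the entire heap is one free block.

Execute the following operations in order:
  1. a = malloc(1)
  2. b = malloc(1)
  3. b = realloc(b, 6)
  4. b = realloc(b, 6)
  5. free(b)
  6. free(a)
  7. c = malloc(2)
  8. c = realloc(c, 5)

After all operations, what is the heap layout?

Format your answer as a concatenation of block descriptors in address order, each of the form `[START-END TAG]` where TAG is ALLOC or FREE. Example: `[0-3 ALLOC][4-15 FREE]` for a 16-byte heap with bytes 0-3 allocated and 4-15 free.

Answer: [0-4 ALLOC][5-15 FREE]

Derivation:
Op 1: a = malloc(1) -> a = 0; heap: [0-0 ALLOC][1-15 FREE]
Op 2: b = malloc(1) -> b = 1; heap: [0-0 ALLOC][1-1 ALLOC][2-15 FREE]
Op 3: b = realloc(b, 6) -> b = 1; heap: [0-0 ALLOC][1-6 ALLOC][7-15 FREE]
Op 4: b = realloc(b, 6) -> b = 1; heap: [0-0 ALLOC][1-6 ALLOC][7-15 FREE]
Op 5: free(b) -> (freed b); heap: [0-0 ALLOC][1-15 FREE]
Op 6: free(a) -> (freed a); heap: [0-15 FREE]
Op 7: c = malloc(2) -> c = 0; heap: [0-1 ALLOC][2-15 FREE]
Op 8: c = realloc(c, 5) -> c = 0; heap: [0-4 ALLOC][5-15 FREE]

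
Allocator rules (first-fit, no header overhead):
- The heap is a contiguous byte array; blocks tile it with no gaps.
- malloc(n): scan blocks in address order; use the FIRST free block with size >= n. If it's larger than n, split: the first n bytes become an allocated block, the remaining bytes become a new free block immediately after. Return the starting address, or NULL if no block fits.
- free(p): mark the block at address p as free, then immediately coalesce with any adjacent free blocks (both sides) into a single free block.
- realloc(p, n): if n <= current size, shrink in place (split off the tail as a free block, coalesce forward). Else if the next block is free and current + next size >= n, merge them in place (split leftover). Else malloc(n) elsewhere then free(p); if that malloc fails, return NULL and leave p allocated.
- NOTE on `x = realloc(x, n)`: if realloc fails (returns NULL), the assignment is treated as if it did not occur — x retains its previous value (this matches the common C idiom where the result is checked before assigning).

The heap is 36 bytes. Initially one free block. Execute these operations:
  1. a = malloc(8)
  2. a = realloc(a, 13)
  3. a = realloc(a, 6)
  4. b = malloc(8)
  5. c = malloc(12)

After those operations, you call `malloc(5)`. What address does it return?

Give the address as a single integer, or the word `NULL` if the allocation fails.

Answer: 26

Derivation:
Op 1: a = malloc(8) -> a = 0; heap: [0-7 ALLOC][8-35 FREE]
Op 2: a = realloc(a, 13) -> a = 0; heap: [0-12 ALLOC][13-35 FREE]
Op 3: a = realloc(a, 6) -> a = 0; heap: [0-5 ALLOC][6-35 FREE]
Op 4: b = malloc(8) -> b = 6; heap: [0-5 ALLOC][6-13 ALLOC][14-35 FREE]
Op 5: c = malloc(12) -> c = 14; heap: [0-5 ALLOC][6-13 ALLOC][14-25 ALLOC][26-35 FREE]
malloc(5): first-fit scan over [0-5 ALLOC][6-13 ALLOC][14-25 ALLOC][26-35 FREE] -> 26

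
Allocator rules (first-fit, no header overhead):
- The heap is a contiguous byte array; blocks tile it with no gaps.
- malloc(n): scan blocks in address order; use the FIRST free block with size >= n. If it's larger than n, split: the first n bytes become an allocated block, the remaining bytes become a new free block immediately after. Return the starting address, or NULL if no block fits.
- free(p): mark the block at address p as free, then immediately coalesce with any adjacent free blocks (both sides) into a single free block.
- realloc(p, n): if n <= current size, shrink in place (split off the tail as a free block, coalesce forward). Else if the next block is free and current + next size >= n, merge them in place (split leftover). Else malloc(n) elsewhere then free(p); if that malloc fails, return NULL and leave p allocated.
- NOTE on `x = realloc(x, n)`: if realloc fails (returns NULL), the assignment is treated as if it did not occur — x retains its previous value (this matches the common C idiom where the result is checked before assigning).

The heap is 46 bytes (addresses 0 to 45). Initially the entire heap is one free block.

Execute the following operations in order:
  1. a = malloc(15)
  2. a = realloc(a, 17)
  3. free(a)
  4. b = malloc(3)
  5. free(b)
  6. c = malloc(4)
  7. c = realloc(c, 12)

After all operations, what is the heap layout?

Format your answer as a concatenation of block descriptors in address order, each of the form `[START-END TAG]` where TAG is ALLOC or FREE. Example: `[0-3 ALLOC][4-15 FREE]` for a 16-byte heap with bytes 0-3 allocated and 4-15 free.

Op 1: a = malloc(15) -> a = 0; heap: [0-14 ALLOC][15-45 FREE]
Op 2: a = realloc(a, 17) -> a = 0; heap: [0-16 ALLOC][17-45 FREE]
Op 3: free(a) -> (freed a); heap: [0-45 FREE]
Op 4: b = malloc(3) -> b = 0; heap: [0-2 ALLOC][3-45 FREE]
Op 5: free(b) -> (freed b); heap: [0-45 FREE]
Op 6: c = malloc(4) -> c = 0; heap: [0-3 ALLOC][4-45 FREE]
Op 7: c = realloc(c, 12) -> c = 0; heap: [0-11 ALLOC][12-45 FREE]

Answer: [0-11 ALLOC][12-45 FREE]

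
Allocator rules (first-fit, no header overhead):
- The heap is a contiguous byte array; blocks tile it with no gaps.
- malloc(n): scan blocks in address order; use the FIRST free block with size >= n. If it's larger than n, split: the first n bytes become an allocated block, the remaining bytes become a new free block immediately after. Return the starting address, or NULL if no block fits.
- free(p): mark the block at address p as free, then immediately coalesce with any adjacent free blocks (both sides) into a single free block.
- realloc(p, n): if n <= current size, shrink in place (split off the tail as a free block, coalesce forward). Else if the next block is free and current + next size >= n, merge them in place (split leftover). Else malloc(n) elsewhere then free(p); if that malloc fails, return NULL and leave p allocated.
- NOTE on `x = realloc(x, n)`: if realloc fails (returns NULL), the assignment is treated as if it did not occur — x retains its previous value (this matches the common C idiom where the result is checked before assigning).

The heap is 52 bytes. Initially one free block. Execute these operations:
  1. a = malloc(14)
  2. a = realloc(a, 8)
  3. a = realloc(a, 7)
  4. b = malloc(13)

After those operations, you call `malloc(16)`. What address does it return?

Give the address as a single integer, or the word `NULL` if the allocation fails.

Op 1: a = malloc(14) -> a = 0; heap: [0-13 ALLOC][14-51 FREE]
Op 2: a = realloc(a, 8) -> a = 0; heap: [0-7 ALLOC][8-51 FREE]
Op 3: a = realloc(a, 7) -> a = 0; heap: [0-6 ALLOC][7-51 FREE]
Op 4: b = malloc(13) -> b = 7; heap: [0-6 ALLOC][7-19 ALLOC][20-51 FREE]
malloc(16): first-fit scan over [0-6 ALLOC][7-19 ALLOC][20-51 FREE] -> 20

Answer: 20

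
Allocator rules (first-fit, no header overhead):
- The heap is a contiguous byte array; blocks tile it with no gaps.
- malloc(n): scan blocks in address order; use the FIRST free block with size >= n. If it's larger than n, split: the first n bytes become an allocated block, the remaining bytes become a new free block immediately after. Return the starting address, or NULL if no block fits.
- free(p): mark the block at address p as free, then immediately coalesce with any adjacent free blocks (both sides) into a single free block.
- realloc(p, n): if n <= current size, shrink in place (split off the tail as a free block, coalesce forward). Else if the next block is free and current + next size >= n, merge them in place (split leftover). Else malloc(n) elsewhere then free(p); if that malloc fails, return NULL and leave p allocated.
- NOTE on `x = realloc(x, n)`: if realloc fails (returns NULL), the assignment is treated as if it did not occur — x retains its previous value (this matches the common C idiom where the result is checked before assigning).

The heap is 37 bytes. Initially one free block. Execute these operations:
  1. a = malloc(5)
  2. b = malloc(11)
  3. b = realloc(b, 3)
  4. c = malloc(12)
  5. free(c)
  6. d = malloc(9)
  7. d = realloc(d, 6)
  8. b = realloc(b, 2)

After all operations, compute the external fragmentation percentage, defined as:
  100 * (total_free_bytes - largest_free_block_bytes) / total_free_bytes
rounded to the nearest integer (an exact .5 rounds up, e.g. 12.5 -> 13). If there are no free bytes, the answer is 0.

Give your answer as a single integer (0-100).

Op 1: a = malloc(5) -> a = 0; heap: [0-4 ALLOC][5-36 FREE]
Op 2: b = malloc(11) -> b = 5; heap: [0-4 ALLOC][5-15 ALLOC][16-36 FREE]
Op 3: b = realloc(b, 3) -> b = 5; heap: [0-4 ALLOC][5-7 ALLOC][8-36 FREE]
Op 4: c = malloc(12) -> c = 8; heap: [0-4 ALLOC][5-7 ALLOC][8-19 ALLOC][20-36 FREE]
Op 5: free(c) -> (freed c); heap: [0-4 ALLOC][5-7 ALLOC][8-36 FREE]
Op 6: d = malloc(9) -> d = 8; heap: [0-4 ALLOC][5-7 ALLOC][8-16 ALLOC][17-36 FREE]
Op 7: d = realloc(d, 6) -> d = 8; heap: [0-4 ALLOC][5-7 ALLOC][8-13 ALLOC][14-36 FREE]
Op 8: b = realloc(b, 2) -> b = 5; heap: [0-4 ALLOC][5-6 ALLOC][7-7 FREE][8-13 ALLOC][14-36 FREE]
Free blocks: [1 23] total_free=24 largest=23 -> 100*(24-23)/24 = 100/24 ≈ 4.167 -> rounds to 4

Answer: 4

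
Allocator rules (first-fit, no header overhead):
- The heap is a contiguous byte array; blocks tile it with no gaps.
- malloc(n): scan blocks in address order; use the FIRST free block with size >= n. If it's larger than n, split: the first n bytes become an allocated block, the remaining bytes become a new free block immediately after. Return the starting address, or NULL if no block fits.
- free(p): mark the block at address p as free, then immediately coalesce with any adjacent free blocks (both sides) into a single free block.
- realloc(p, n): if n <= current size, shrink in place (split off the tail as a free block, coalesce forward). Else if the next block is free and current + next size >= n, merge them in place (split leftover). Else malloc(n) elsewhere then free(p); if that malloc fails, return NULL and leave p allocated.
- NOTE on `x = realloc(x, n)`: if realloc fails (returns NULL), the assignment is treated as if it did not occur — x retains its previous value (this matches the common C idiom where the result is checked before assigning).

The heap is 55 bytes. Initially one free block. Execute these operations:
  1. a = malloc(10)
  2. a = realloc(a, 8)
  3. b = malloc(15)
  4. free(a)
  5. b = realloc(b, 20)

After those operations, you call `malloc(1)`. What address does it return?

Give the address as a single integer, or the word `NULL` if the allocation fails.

Answer: 0

Derivation:
Op 1: a = malloc(10) -> a = 0; heap: [0-9 ALLOC][10-54 FREE]
Op 2: a = realloc(a, 8) -> a = 0; heap: [0-7 ALLOC][8-54 FREE]
Op 3: b = malloc(15) -> b = 8; heap: [0-7 ALLOC][8-22 ALLOC][23-54 FREE]
Op 4: free(a) -> (freed a); heap: [0-7 FREE][8-22 ALLOC][23-54 FREE]
Op 5: b = realloc(b, 20) -> b = 8; heap: [0-7 FREE][8-27 ALLOC][28-54 FREE]
malloc(1): first-fit scan over [0-7 FREE][8-27 ALLOC][28-54 FREE] -> 0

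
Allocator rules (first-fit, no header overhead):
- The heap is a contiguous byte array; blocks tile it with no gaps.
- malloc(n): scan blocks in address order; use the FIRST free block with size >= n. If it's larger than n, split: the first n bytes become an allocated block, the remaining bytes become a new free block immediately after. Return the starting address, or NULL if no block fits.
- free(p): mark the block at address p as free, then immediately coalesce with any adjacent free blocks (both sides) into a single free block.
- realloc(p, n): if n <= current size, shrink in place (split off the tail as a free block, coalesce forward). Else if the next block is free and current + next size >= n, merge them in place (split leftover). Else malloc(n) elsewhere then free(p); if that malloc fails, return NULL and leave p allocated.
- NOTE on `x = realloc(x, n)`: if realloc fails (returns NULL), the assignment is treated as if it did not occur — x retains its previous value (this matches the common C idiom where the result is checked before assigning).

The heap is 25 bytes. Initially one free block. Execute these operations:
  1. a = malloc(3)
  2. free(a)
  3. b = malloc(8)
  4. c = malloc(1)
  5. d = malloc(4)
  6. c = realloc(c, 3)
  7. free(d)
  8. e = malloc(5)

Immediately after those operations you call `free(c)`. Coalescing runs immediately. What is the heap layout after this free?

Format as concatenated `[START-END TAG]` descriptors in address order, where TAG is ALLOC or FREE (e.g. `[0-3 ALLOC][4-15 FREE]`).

Answer: [0-7 ALLOC][8-12 ALLOC][13-24 FREE]

Derivation:
Op 1: a = malloc(3) -> a = 0; heap: [0-2 ALLOC][3-24 FREE]
Op 2: free(a) -> (freed a); heap: [0-24 FREE]
Op 3: b = malloc(8) -> b = 0; heap: [0-7 ALLOC][8-24 FREE]
Op 4: c = malloc(1) -> c = 8; heap: [0-7 ALLOC][8-8 ALLOC][9-24 FREE]
Op 5: d = malloc(4) -> d = 9; heap: [0-7 ALLOC][8-8 ALLOC][9-12 ALLOC][13-24 FREE]
Op 6: c = realloc(c, 3) -> c = 13; heap: [0-7 ALLOC][8-8 FREE][9-12 ALLOC][13-15 ALLOC][16-24 FREE]
Op 7: free(d) -> (freed d); heap: [0-7 ALLOC][8-12 FREE][13-15 ALLOC][16-24 FREE]
Op 8: e = malloc(5) -> e = 8; heap: [0-7 ALLOC][8-12 ALLOC][13-15 ALLOC][16-24 FREE]
free(c): c = 13 -> block [13-15 ALLOC]; mark free, coalesce with adjacent free neighbors -> [0-7 ALLOC][8-12 ALLOC][13-24 FREE]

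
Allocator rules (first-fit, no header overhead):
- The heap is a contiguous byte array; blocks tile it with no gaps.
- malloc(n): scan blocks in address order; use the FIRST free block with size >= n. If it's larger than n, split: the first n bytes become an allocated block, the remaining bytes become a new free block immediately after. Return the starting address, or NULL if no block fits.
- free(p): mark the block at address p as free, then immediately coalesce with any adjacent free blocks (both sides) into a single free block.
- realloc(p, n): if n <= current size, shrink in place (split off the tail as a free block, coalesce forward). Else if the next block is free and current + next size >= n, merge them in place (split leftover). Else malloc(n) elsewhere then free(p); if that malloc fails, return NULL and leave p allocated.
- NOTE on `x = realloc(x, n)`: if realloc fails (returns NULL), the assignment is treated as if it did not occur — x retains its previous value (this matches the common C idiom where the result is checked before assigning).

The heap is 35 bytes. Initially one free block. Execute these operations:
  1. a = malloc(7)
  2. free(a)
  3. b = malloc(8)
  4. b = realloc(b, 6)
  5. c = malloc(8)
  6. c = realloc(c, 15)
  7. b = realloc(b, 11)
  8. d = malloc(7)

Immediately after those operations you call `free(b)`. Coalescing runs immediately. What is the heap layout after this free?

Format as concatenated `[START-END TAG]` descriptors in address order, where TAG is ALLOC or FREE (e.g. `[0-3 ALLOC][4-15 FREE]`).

Answer: [0-5 FREE][6-20 ALLOC][21-34 FREE]

Derivation:
Op 1: a = malloc(7) -> a = 0; heap: [0-6 ALLOC][7-34 FREE]
Op 2: free(a) -> (freed a); heap: [0-34 FREE]
Op 3: b = malloc(8) -> b = 0; heap: [0-7 ALLOC][8-34 FREE]
Op 4: b = realloc(b, 6) -> b = 0; heap: [0-5 ALLOC][6-34 FREE]
Op 5: c = malloc(8) -> c = 6; heap: [0-5 ALLOC][6-13 ALLOC][14-34 FREE]
Op 6: c = realloc(c, 15) -> c = 6; heap: [0-5 ALLOC][6-20 ALLOC][21-34 FREE]
Op 7: b = realloc(b, 11) -> b = 21; heap: [0-5 FREE][6-20 ALLOC][21-31 ALLOC][32-34 FREE]
Op 8: d = malloc(7) -> d = NULL; heap: [0-5 FREE][6-20 ALLOC][21-31 ALLOC][32-34 FREE]
free(b): b = 21 -> block [21-31 ALLOC]; mark free, coalesce with adjacent free neighbors -> [0-5 FREE][6-20 ALLOC][21-34 FREE]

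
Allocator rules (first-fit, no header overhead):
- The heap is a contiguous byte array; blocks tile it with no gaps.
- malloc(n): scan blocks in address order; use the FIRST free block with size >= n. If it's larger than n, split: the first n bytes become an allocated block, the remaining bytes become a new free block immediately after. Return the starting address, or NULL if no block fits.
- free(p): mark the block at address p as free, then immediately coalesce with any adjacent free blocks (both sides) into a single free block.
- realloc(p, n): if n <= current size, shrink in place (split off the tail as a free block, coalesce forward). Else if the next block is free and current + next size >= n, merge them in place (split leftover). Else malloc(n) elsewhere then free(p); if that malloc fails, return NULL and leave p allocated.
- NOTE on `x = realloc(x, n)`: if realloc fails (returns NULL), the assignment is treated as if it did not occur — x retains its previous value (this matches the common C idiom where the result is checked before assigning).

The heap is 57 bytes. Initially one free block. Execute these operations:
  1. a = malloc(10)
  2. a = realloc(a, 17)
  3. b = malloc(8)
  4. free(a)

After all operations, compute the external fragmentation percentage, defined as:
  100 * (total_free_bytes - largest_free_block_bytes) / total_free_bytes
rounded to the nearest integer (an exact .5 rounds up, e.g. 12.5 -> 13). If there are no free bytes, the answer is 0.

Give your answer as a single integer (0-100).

Answer: 35

Derivation:
Op 1: a = malloc(10) -> a = 0; heap: [0-9 ALLOC][10-56 FREE]
Op 2: a = realloc(a, 17) -> a = 0; heap: [0-16 ALLOC][17-56 FREE]
Op 3: b = malloc(8) -> b = 17; heap: [0-16 ALLOC][17-24 ALLOC][25-56 FREE]
Op 4: free(a) -> (freed a); heap: [0-16 FREE][17-24 ALLOC][25-56 FREE]
Free blocks: [17 32] total_free=49 largest=32 -> 100*(49-32)/49 = 1700/49 ≈ 34.694 -> rounds to 35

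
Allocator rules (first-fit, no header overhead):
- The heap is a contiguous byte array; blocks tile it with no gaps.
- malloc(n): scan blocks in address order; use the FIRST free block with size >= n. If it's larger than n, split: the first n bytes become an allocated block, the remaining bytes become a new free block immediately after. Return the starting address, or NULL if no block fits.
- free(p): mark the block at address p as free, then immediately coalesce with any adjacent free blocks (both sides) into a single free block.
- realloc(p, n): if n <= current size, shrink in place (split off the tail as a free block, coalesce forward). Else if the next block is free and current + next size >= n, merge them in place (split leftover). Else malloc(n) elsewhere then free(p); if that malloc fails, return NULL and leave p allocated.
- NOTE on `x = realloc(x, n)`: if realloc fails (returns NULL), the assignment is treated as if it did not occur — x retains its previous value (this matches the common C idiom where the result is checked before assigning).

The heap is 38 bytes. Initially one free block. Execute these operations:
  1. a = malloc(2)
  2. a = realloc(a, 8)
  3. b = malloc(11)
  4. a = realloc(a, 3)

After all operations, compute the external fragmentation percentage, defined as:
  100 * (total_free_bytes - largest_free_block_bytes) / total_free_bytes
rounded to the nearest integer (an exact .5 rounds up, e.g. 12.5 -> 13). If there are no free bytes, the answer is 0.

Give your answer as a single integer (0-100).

Answer: 21

Derivation:
Op 1: a = malloc(2) -> a = 0; heap: [0-1 ALLOC][2-37 FREE]
Op 2: a = realloc(a, 8) -> a = 0; heap: [0-7 ALLOC][8-37 FREE]
Op 3: b = malloc(11) -> b = 8; heap: [0-7 ALLOC][8-18 ALLOC][19-37 FREE]
Op 4: a = realloc(a, 3) -> a = 0; heap: [0-2 ALLOC][3-7 FREE][8-18 ALLOC][19-37 FREE]
Free blocks: [5 19] total_free=24 largest=19 -> 100*(24-19)/24 = 500/24 ≈ 20.833 -> rounds to 21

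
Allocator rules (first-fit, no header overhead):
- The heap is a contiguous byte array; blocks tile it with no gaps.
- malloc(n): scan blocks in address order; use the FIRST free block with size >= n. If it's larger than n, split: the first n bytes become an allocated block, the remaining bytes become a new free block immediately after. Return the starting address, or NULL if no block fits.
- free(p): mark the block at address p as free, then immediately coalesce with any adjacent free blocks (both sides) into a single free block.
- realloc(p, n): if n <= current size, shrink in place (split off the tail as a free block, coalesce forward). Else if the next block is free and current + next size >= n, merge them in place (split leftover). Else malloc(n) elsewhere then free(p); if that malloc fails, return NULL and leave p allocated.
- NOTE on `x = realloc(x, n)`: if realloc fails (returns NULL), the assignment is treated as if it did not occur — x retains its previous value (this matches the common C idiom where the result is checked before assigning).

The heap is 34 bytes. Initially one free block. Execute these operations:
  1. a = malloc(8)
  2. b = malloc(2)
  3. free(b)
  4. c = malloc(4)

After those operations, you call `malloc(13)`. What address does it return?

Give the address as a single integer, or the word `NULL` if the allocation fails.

Answer: 12

Derivation:
Op 1: a = malloc(8) -> a = 0; heap: [0-7 ALLOC][8-33 FREE]
Op 2: b = malloc(2) -> b = 8; heap: [0-7 ALLOC][8-9 ALLOC][10-33 FREE]
Op 3: free(b) -> (freed b); heap: [0-7 ALLOC][8-33 FREE]
Op 4: c = malloc(4) -> c = 8; heap: [0-7 ALLOC][8-11 ALLOC][12-33 FREE]
malloc(13): first-fit scan over [0-7 ALLOC][8-11 ALLOC][12-33 FREE] -> 12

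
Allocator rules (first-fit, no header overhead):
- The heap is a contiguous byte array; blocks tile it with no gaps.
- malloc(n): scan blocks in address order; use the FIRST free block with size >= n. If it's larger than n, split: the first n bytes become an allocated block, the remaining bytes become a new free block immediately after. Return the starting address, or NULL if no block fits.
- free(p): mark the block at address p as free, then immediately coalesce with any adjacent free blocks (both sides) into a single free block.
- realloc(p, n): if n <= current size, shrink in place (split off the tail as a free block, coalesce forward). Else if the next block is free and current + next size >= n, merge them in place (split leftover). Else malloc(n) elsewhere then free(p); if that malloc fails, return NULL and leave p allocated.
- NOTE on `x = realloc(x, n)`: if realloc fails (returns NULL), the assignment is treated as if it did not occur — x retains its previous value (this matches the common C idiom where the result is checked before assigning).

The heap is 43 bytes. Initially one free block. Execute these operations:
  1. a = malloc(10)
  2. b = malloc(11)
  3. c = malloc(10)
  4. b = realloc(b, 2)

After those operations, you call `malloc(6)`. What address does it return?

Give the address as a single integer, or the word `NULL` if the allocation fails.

Op 1: a = malloc(10) -> a = 0; heap: [0-9 ALLOC][10-42 FREE]
Op 2: b = malloc(11) -> b = 10; heap: [0-9 ALLOC][10-20 ALLOC][21-42 FREE]
Op 3: c = malloc(10) -> c = 21; heap: [0-9 ALLOC][10-20 ALLOC][21-30 ALLOC][31-42 FREE]
Op 4: b = realloc(b, 2) -> b = 10; heap: [0-9 ALLOC][10-11 ALLOC][12-20 FREE][21-30 ALLOC][31-42 FREE]
malloc(6): first-fit scan over [0-9 ALLOC][10-11 ALLOC][12-20 FREE][21-30 ALLOC][31-42 FREE] -> 12

Answer: 12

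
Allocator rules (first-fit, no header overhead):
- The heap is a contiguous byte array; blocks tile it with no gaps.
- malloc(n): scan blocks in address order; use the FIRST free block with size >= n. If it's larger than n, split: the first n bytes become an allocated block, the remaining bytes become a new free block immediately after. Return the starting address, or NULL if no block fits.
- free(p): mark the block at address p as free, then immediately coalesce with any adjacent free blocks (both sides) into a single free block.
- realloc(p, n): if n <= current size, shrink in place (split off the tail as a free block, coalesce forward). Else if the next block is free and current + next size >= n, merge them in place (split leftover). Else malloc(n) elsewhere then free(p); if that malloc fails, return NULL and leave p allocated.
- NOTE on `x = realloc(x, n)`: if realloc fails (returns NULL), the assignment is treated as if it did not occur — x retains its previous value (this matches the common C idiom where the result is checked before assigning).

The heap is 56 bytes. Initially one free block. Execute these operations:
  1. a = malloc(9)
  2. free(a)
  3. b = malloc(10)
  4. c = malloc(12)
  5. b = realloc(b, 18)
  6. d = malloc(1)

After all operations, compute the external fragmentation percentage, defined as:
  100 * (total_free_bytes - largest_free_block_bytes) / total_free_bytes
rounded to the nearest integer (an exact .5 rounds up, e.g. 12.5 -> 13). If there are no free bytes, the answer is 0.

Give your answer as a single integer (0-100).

Op 1: a = malloc(9) -> a = 0; heap: [0-8 ALLOC][9-55 FREE]
Op 2: free(a) -> (freed a); heap: [0-55 FREE]
Op 3: b = malloc(10) -> b = 0; heap: [0-9 ALLOC][10-55 FREE]
Op 4: c = malloc(12) -> c = 10; heap: [0-9 ALLOC][10-21 ALLOC][22-55 FREE]
Op 5: b = realloc(b, 18) -> b = 22; heap: [0-9 FREE][10-21 ALLOC][22-39 ALLOC][40-55 FREE]
Op 6: d = malloc(1) -> d = 0; heap: [0-0 ALLOC][1-9 FREE][10-21 ALLOC][22-39 ALLOC][40-55 FREE]
Free blocks: [9 16] total_free=25 largest=16 -> 100*(25-16)/25 = 900/25 = 36

Answer: 36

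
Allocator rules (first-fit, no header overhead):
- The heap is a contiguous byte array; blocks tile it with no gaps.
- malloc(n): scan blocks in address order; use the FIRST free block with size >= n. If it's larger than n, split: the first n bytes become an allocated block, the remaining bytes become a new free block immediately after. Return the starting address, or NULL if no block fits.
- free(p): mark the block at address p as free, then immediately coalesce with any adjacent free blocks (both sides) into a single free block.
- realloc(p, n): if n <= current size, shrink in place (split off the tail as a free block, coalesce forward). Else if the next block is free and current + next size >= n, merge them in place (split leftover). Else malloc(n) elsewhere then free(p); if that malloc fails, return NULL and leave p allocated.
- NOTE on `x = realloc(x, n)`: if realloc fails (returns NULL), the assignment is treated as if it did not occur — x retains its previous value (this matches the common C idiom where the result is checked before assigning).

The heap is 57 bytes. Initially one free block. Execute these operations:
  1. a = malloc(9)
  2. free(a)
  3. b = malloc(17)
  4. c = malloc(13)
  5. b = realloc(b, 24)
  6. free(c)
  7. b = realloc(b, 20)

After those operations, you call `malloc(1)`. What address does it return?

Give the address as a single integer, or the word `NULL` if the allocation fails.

Answer: 0

Derivation:
Op 1: a = malloc(9) -> a = 0; heap: [0-8 ALLOC][9-56 FREE]
Op 2: free(a) -> (freed a); heap: [0-56 FREE]
Op 3: b = malloc(17) -> b = 0; heap: [0-16 ALLOC][17-56 FREE]
Op 4: c = malloc(13) -> c = 17; heap: [0-16 ALLOC][17-29 ALLOC][30-56 FREE]
Op 5: b = realloc(b, 24) -> b = 30; heap: [0-16 FREE][17-29 ALLOC][30-53 ALLOC][54-56 FREE]
Op 6: free(c) -> (freed c); heap: [0-29 FREE][30-53 ALLOC][54-56 FREE]
Op 7: b = realloc(b, 20) -> b = 30; heap: [0-29 FREE][30-49 ALLOC][50-56 FREE]
malloc(1): first-fit scan over [0-29 FREE][30-49 ALLOC][50-56 FREE] -> 0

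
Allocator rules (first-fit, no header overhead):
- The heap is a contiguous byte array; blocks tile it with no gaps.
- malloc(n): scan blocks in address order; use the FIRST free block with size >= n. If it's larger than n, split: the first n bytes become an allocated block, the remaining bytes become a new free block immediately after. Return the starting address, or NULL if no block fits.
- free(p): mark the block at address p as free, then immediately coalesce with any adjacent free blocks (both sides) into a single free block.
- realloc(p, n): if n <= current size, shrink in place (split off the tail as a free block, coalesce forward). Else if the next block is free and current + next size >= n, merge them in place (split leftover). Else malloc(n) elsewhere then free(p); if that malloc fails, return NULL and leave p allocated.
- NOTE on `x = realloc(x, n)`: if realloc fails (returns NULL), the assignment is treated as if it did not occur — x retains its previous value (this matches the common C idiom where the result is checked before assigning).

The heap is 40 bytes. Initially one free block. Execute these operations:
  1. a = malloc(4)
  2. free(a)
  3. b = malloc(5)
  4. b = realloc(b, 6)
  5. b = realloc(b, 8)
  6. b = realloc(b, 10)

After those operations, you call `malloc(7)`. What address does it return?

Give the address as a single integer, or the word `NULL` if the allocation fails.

Answer: 10

Derivation:
Op 1: a = malloc(4) -> a = 0; heap: [0-3 ALLOC][4-39 FREE]
Op 2: free(a) -> (freed a); heap: [0-39 FREE]
Op 3: b = malloc(5) -> b = 0; heap: [0-4 ALLOC][5-39 FREE]
Op 4: b = realloc(b, 6) -> b = 0; heap: [0-5 ALLOC][6-39 FREE]
Op 5: b = realloc(b, 8) -> b = 0; heap: [0-7 ALLOC][8-39 FREE]
Op 6: b = realloc(b, 10) -> b = 0; heap: [0-9 ALLOC][10-39 FREE]
malloc(7): first-fit scan over [0-9 ALLOC][10-39 FREE] -> 10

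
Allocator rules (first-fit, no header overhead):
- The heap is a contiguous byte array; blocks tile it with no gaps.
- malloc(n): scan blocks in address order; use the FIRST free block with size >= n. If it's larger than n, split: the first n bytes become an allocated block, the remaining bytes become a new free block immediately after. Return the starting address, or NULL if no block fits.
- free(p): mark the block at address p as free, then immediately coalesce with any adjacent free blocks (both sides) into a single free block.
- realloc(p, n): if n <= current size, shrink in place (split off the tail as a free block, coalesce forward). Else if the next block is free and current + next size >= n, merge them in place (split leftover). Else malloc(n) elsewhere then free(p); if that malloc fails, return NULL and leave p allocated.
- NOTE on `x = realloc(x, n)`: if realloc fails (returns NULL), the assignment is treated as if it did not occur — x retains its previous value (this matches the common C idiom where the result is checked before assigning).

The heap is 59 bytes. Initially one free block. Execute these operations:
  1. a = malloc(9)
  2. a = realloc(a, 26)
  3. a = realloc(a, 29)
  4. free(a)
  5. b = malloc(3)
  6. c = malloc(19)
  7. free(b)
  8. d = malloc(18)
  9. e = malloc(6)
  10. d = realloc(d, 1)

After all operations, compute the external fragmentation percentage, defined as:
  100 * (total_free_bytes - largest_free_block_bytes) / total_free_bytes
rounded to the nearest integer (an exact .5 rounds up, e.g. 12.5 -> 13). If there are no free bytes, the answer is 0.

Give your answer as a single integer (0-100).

Answer: 48

Derivation:
Op 1: a = malloc(9) -> a = 0; heap: [0-8 ALLOC][9-58 FREE]
Op 2: a = realloc(a, 26) -> a = 0; heap: [0-25 ALLOC][26-58 FREE]
Op 3: a = realloc(a, 29) -> a = 0; heap: [0-28 ALLOC][29-58 FREE]
Op 4: free(a) -> (freed a); heap: [0-58 FREE]
Op 5: b = malloc(3) -> b = 0; heap: [0-2 ALLOC][3-58 FREE]
Op 6: c = malloc(19) -> c = 3; heap: [0-2 ALLOC][3-21 ALLOC][22-58 FREE]
Op 7: free(b) -> (freed b); heap: [0-2 FREE][3-21 ALLOC][22-58 FREE]
Op 8: d = malloc(18) -> d = 22; heap: [0-2 FREE][3-21 ALLOC][22-39 ALLOC][40-58 FREE]
Op 9: e = malloc(6) -> e = 40; heap: [0-2 FREE][3-21 ALLOC][22-39 ALLOC][40-45 ALLOC][46-58 FREE]
Op 10: d = realloc(d, 1) -> d = 22; heap: [0-2 FREE][3-21 ALLOC][22-22 ALLOC][23-39 FREE][40-45 ALLOC][46-58 FREE]
Free blocks: [3 17 13] total_free=33 largest=17 -> 100*(33-17)/33 = 1600/33 ≈ 48.485 -> rounds to 48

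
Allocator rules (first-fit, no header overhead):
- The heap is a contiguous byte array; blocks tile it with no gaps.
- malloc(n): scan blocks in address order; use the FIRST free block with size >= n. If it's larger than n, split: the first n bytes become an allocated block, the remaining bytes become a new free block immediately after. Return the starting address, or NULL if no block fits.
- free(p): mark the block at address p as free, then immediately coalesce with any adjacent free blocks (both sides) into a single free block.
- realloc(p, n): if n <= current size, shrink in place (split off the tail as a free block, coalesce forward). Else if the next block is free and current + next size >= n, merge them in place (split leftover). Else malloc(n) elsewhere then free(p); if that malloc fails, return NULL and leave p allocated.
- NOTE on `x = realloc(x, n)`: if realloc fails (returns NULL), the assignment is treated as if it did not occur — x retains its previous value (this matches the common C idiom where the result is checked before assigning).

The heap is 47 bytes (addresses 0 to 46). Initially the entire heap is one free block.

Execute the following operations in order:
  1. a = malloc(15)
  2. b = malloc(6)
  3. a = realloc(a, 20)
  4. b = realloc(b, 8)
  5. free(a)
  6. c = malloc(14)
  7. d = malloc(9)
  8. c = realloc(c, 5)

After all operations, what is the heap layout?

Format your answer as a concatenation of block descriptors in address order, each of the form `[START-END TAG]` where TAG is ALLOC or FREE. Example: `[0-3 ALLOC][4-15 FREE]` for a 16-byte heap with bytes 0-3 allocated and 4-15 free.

Op 1: a = malloc(15) -> a = 0; heap: [0-14 ALLOC][15-46 FREE]
Op 2: b = malloc(6) -> b = 15; heap: [0-14 ALLOC][15-20 ALLOC][21-46 FREE]
Op 3: a = realloc(a, 20) -> a = 21; heap: [0-14 FREE][15-20 ALLOC][21-40 ALLOC][41-46 FREE]
Op 4: b = realloc(b, 8) -> b = 0; heap: [0-7 ALLOC][8-20 FREE][21-40 ALLOC][41-46 FREE]
Op 5: free(a) -> (freed a); heap: [0-7 ALLOC][8-46 FREE]
Op 6: c = malloc(14) -> c = 8; heap: [0-7 ALLOC][8-21 ALLOC][22-46 FREE]
Op 7: d = malloc(9) -> d = 22; heap: [0-7 ALLOC][8-21 ALLOC][22-30 ALLOC][31-46 FREE]
Op 8: c = realloc(c, 5) -> c = 8; heap: [0-7 ALLOC][8-12 ALLOC][13-21 FREE][22-30 ALLOC][31-46 FREE]

Answer: [0-7 ALLOC][8-12 ALLOC][13-21 FREE][22-30 ALLOC][31-46 FREE]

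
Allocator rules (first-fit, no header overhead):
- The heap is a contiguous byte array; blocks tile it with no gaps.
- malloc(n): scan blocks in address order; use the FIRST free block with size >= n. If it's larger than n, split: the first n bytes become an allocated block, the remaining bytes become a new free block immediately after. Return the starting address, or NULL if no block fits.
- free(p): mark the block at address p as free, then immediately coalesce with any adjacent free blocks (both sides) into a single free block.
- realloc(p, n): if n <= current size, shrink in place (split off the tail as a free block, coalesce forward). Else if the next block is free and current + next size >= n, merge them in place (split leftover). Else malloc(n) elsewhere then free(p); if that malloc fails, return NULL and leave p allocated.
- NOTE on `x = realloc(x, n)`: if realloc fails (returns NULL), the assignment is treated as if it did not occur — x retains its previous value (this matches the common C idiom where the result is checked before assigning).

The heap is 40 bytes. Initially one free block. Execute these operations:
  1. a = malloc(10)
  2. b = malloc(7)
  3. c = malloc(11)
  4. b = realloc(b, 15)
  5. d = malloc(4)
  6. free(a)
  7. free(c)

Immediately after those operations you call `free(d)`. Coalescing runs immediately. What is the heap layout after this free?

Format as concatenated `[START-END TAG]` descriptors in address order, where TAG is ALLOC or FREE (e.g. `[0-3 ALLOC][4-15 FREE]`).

Answer: [0-9 FREE][10-16 ALLOC][17-39 FREE]

Derivation:
Op 1: a = malloc(10) -> a = 0; heap: [0-9 ALLOC][10-39 FREE]
Op 2: b = malloc(7) -> b = 10; heap: [0-9 ALLOC][10-16 ALLOC][17-39 FREE]
Op 3: c = malloc(11) -> c = 17; heap: [0-9 ALLOC][10-16 ALLOC][17-27 ALLOC][28-39 FREE]
Op 4: b = realloc(b, 15) -> NULL (b unchanged); heap: [0-9 ALLOC][10-16 ALLOC][17-27 ALLOC][28-39 FREE]
Op 5: d = malloc(4) -> d = 28; heap: [0-9 ALLOC][10-16 ALLOC][17-27 ALLOC][28-31 ALLOC][32-39 FREE]
Op 6: free(a) -> (freed a); heap: [0-9 FREE][10-16 ALLOC][17-27 ALLOC][28-31 ALLOC][32-39 FREE]
Op 7: free(c) -> (freed c); heap: [0-9 FREE][10-16 ALLOC][17-27 FREE][28-31 ALLOC][32-39 FREE]
free(d): d = 28 -> block [28-31 ALLOC]; mark free, coalesce with adjacent free neighbors -> [0-9 FREE][10-16 ALLOC][17-39 FREE]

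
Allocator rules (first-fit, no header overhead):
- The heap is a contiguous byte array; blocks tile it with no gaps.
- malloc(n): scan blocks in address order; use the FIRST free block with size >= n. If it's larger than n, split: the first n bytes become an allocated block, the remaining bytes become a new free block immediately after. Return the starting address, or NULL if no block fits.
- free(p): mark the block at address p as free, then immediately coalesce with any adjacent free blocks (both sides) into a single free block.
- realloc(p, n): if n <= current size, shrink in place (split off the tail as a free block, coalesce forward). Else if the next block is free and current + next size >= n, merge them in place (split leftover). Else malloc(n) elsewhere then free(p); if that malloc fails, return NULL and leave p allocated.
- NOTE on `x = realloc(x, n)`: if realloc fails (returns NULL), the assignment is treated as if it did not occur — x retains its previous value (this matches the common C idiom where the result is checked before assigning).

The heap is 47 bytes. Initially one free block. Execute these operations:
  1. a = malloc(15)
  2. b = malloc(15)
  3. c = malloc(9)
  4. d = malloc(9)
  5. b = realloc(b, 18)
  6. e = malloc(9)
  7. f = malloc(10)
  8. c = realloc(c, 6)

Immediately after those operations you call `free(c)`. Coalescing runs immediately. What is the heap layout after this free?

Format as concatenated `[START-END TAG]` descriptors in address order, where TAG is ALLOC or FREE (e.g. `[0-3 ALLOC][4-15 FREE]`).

Op 1: a = malloc(15) -> a = 0; heap: [0-14 ALLOC][15-46 FREE]
Op 2: b = malloc(15) -> b = 15; heap: [0-14 ALLOC][15-29 ALLOC][30-46 FREE]
Op 3: c = malloc(9) -> c = 30; heap: [0-14 ALLOC][15-29 ALLOC][30-38 ALLOC][39-46 FREE]
Op 4: d = malloc(9) -> d = NULL; heap: [0-14 ALLOC][15-29 ALLOC][30-38 ALLOC][39-46 FREE]
Op 5: b = realloc(b, 18) -> NULL (b unchanged); heap: [0-14 ALLOC][15-29 ALLOC][30-38 ALLOC][39-46 FREE]
Op 6: e = malloc(9) -> e = NULL; heap: [0-14 ALLOC][15-29 ALLOC][30-38 ALLOC][39-46 FREE]
Op 7: f = malloc(10) -> f = NULL; heap: [0-14 ALLOC][15-29 ALLOC][30-38 ALLOC][39-46 FREE]
Op 8: c = realloc(c, 6) -> c = 30; heap: [0-14 ALLOC][15-29 ALLOC][30-35 ALLOC][36-46 FREE]
free(c): c = 30 -> block [30-35 ALLOC]; mark free, coalesce with adjacent free neighbors -> [0-14 ALLOC][15-29 ALLOC][30-46 FREE]

Answer: [0-14 ALLOC][15-29 ALLOC][30-46 FREE]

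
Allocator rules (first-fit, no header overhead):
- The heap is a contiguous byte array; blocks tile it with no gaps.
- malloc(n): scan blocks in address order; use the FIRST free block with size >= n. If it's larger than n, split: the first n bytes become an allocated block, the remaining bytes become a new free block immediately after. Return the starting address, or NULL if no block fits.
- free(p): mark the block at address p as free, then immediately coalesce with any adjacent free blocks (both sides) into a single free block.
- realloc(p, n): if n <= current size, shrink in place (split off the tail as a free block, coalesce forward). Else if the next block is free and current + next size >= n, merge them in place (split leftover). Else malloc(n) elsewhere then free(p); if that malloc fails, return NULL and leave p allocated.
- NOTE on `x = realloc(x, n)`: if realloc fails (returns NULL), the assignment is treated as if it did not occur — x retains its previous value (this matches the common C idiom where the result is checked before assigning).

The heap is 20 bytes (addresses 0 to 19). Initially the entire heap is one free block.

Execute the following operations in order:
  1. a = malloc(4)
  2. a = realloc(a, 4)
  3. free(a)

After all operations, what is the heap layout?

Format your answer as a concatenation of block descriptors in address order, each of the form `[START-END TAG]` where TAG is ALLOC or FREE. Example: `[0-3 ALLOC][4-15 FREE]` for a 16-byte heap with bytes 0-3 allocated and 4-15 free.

Answer: [0-19 FREE]

Derivation:
Op 1: a = malloc(4) -> a = 0; heap: [0-3 ALLOC][4-19 FREE]
Op 2: a = realloc(a, 4) -> a = 0; heap: [0-3 ALLOC][4-19 FREE]
Op 3: free(a) -> (freed a); heap: [0-19 FREE]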